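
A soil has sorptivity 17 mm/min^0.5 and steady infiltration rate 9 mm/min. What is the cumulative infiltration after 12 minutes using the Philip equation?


F = S*sqrt(t) + A*t
F = 17*sqrt(12) + 9*12
F = 17*3.464102 + 108

166.8897 mm


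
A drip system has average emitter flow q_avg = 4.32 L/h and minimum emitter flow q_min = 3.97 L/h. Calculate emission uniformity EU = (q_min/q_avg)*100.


EU = (q_min/q_avg)*100 = (3.97/4.32)*100 = 91.8981%

91.8981 %


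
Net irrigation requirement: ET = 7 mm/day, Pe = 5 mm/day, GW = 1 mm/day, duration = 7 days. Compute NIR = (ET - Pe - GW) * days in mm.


Daily deficit = ET - Pe - GW = 7 - 5 - 1 = 1 mm/day
NIR = 1 * 7 = 7 mm

7.0000 mm


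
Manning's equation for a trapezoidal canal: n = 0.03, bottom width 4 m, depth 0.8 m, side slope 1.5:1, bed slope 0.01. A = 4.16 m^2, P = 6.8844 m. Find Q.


R = A/P = 4.16/6.8844 = 0.604265
Q = (1/0.03) * 4.16 * 0.604265^(2/3) * 0.01^0.5

9.9111 m^3/s


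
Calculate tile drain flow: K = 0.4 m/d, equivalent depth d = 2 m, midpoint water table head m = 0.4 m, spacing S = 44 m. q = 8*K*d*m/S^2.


q = 8*K*d*m/S^2
q = 8*0.4*2*0.4/44^2
q = 2.5600 / 1936

0.0013 m/d


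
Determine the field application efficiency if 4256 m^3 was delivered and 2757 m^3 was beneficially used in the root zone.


Ea = V_root / V_field * 100 = 2757 / 4256 * 100 = 64.7791%

64.7791 %


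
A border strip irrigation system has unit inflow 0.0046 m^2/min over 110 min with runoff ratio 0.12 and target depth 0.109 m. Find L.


L = q*t/((1+r)*Z)
L = 0.0046*110/((1+0.12)*0.109)
L = 0.506/0.12208

4.1448 m


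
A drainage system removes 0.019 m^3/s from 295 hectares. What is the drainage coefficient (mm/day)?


DC = Q * 86400 / (A * 10000) * 1000
DC = 0.019 * 86400 / (295 * 10000) * 1000
DC = 1641600.0000 / 2950000

0.5565 mm/day


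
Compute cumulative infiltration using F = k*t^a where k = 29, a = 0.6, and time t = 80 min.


F = k * t^a = 29 * 80^0.6
F = 29 * 13.862897

402.0240 mm


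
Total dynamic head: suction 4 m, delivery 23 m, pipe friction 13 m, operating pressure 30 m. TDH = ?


TDH = Hs + Hd + hf + Hp = 4 + 23 + 13 + 30 = 70

70 m


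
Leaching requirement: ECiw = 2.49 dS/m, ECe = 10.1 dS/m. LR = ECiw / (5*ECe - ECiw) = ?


LR = ECiw / (5*ECe - ECiw)
LR = 2.49 / (5*10.1 - 2.49)
LR = 2.49 / 48.0100

0.0519


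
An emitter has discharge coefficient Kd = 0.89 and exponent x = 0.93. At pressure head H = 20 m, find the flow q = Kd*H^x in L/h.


q = Kd * H^x = 0.89 * 20^0.93 = 0.89 * 16.216529

14.4327 L/h


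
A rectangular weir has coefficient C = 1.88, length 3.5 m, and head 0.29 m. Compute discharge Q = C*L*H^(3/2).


Q = C * L * H^(3/2) = 1.88 * 3.5 * 0.29^1.5 = 1.88 * 3.5 * 0.156170

1.0276 m^3/s


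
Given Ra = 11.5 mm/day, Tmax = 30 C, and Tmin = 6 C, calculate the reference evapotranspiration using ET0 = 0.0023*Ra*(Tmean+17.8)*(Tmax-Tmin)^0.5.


Tmean = (Tmax + Tmin)/2 = (30 + 6)/2 = 18.0
ET0 = 0.0023 * 11.5 * (18.0 + 17.8) * sqrt(30 - 6)
ET0 = 0.0023 * 11.5 * 35.8 * 4.898979

4.6389 mm/day


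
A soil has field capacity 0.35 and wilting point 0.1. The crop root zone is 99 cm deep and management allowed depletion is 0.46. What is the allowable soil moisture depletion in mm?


SMD = (FC - PWP) * d * MAD * 10
SMD = (0.35 - 0.1) * 99 * 0.46 * 10
SMD = 0.2500 * 99 * 0.46 * 10

113.8500 mm


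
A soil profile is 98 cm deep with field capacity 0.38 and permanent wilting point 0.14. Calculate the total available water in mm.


AWC = (FC - PWP) * d * 10
AWC = (0.38 - 0.14) * 98 * 10
AWC = 0.2400 * 98 * 10

235.2000 mm


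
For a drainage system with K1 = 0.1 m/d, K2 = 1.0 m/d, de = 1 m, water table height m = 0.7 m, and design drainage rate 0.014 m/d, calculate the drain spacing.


S^2 = 8*K2*de*m/q + 4*K1*m^2/q
S^2 = 8*1.0*1*0.7/0.014 + 4*0.1*0.7^2/0.014
S = sqrt(414.0000)

20.3470 m


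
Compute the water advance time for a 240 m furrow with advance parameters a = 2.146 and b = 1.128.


t = (L/a)^(1/b)
t = (240/2.146)^(1/1.128)
t = 111.835974^(1/1.128)

65.4815 min


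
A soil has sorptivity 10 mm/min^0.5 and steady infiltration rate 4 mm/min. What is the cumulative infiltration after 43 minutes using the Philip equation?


F = S*sqrt(t) + A*t
F = 10*sqrt(43) + 4*43
F = 10*6.557439 + 172

237.5744 mm


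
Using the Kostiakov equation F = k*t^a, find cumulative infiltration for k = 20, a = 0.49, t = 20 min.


F = k * t^a = 20 * 20^0.49
F = 20 * 4.340150

86.8030 mm


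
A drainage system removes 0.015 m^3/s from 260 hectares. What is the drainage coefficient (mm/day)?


DC = Q * 86400 / (A * 10000) * 1000
DC = 0.015 * 86400 / (260 * 10000) * 1000
DC = 1296000.0000 / 2600000

0.4985 mm/day


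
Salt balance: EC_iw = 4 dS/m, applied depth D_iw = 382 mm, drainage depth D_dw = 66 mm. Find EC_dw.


EC_dw = EC_iw * D_iw / D_dw
EC_dw = 4 * 382 / 66
EC_dw = 1528 / 66

23.1515 dS/m


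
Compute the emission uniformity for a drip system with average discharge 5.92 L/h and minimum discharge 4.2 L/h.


EU = (q_min/q_avg)*100 = (4.2/5.92)*100 = 70.9459%

70.9459 %


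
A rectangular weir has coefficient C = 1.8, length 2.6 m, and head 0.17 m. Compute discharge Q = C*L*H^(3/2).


Q = C * L * H^(3/2) = 1.8 * 2.6 * 0.17^1.5 = 1.8 * 2.6 * 0.070093

0.3280 m^3/s


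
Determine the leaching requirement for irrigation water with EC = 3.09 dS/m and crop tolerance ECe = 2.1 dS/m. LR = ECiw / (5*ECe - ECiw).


LR = ECiw / (5*ECe - ECiw)
LR = 3.09 / (5*2.1 - 3.09)
LR = 3.09 / 7.4100

0.4170


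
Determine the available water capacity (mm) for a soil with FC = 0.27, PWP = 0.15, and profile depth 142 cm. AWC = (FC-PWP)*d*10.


AWC = (FC - PWP) * d * 10
AWC = (0.27 - 0.15) * 142 * 10
AWC = 0.1200 * 142 * 10

170.4000 mm


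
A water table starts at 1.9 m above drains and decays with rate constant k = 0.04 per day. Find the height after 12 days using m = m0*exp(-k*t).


m = m0 * exp(-k*t)
m = 1.9 * exp(-0.04 * 12)
m = 1.9 * exp(-0.4800)

1.1757 m


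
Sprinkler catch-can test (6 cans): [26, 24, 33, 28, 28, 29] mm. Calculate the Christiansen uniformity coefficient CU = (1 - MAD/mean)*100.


mean = 28.000000 mm
MAD = 2.000000 mm
CU = (1 - 2.000000/28.000000)*100

92.8571 %


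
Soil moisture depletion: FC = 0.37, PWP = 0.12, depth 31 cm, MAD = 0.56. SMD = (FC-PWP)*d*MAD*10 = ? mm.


SMD = (FC - PWP) * d * MAD * 10
SMD = (0.37 - 0.12) * 31 * 0.56 * 10
SMD = 0.2500 * 31 * 0.56 * 10

43.4000 mm


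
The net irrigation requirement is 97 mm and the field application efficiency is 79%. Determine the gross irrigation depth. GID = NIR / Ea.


Ea = 79% = 0.79
GID = NIR / Ea = 97 / 0.79 = 122.7848 mm

122.7848 mm


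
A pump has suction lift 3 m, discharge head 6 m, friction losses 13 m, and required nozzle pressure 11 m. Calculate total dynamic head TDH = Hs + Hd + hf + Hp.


TDH = Hs + Hd + hf + Hp = 3 + 6 + 13 + 11 = 33

33 m


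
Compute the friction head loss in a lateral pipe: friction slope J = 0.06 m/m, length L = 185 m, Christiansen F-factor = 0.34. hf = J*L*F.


hf = J * L * F = 0.06 * 185 * 0.34 = 3.7740 m

3.7740 m


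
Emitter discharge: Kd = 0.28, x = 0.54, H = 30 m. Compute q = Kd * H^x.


q = Kd * H^x = 0.28 * 30^0.54 = 0.28 * 6.275459

1.7571 L/h


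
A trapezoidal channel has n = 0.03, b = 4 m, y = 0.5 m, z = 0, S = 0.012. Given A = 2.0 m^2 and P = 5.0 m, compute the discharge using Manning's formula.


R = A/P = 2.0/5.0 = 0.400000
Q = (1/0.03) * 2.0 * 0.400000^(2/3) * 0.012^0.5

3.9647 m^3/s


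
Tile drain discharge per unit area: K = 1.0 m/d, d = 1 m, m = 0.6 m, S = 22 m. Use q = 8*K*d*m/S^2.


q = 8*K*d*m/S^2
q = 8*1.0*1*0.6/22^2
q = 4.8000 / 484

0.0099 m/d


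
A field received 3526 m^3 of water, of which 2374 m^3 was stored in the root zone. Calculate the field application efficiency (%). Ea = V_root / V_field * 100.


Ea = V_root / V_field * 100 = 2374 / 3526 * 100 = 67.3284%

67.3284 %


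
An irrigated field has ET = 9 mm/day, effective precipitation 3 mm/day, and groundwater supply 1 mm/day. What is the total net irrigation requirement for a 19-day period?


Daily deficit = ET - Pe - GW = 9 - 3 - 1 = 5 mm/day
NIR = 5 * 19 = 95 mm

95.0000 mm


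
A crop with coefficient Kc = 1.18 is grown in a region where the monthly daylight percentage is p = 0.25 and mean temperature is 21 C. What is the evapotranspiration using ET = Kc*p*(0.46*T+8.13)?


ET = Kc * p * (0.46*T + 8.13)
ET = 1.18 * 0.25 * (0.46*21 + 8.13)
ET = 1.18 * 0.25 * 17.7900

5.2480 mm/day


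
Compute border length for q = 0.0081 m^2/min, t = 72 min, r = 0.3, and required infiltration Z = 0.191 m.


L = q*t/((1+r)*Z)
L = 0.0081*72/((1+0.3)*0.191)
L = 0.5832/0.2483

2.3488 m


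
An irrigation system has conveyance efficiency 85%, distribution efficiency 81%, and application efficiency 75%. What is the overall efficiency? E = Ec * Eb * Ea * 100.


Ec = 0.85, Eb = 0.81, Ea = 0.75
E = 0.85 * 0.81 * 0.75 * 100 = 51.6375%

51.6375 %


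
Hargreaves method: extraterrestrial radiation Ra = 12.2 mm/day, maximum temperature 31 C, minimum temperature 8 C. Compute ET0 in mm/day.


Tmean = (Tmax + Tmin)/2 = (31 + 8)/2 = 19.5
ET0 = 0.0023 * 12.2 * (19.5 + 17.8) * sqrt(31 - 8)
ET0 = 0.0023 * 12.2 * 37.3 * 4.795832

5.0195 mm/day


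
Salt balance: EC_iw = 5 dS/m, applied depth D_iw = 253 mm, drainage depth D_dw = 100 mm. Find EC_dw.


EC_dw = EC_iw * D_iw / D_dw
EC_dw = 5 * 253 / 100
EC_dw = 1265 / 100

12.6500 dS/m


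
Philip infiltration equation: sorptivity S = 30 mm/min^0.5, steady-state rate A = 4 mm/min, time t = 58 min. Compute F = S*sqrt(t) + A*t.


F = S*sqrt(t) + A*t
F = 30*sqrt(58) + 4*58
F = 30*7.615773 + 232

460.4732 mm


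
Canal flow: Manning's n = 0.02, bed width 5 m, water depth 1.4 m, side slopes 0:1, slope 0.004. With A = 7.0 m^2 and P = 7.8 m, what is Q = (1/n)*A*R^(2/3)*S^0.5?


R = A/P = 7.0/7.8 = 0.897436
Q = (1/0.02) * 7.0 * 0.897436^(2/3) * 0.004^0.5

20.5952 m^3/s


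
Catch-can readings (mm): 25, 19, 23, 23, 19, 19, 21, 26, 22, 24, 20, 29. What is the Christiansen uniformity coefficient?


mean = 22.500000 mm
MAD = 2.500000 mm
CU = (1 - 2.500000/22.500000)*100

88.8889 %


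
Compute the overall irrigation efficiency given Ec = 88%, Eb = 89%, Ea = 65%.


Ec = 0.88, Eb = 0.89, Ea = 0.65
E = 0.88 * 0.89 * 0.65 * 100 = 50.9080%

50.9080 %


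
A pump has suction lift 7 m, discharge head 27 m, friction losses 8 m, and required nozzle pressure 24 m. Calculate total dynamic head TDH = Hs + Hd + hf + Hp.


TDH = Hs + Hd + hf + Hp = 7 + 27 + 8 + 24 = 66

66 m


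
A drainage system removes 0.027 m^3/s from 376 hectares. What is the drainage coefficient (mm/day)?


DC = Q * 86400 / (A * 10000) * 1000
DC = 0.027 * 86400 / (376 * 10000) * 1000
DC = 2332800.0000 / 3760000

0.6204 mm/day


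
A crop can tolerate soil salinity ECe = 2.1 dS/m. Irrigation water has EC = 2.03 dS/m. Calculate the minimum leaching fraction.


LR = ECiw / (5*ECe - ECiw)
LR = 2.03 / (5*2.1 - 2.03)
LR = 2.03 / 8.4700

0.2397


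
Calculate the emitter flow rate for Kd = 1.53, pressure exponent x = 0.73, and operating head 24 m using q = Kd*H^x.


q = Kd * H^x = 1.53 * 24^0.73 = 1.53 * 10.175464

15.5685 L/h


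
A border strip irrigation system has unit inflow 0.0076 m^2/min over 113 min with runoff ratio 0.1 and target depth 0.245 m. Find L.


L = q*t/((1+r)*Z)
L = 0.0076*113/((1+0.1)*0.245)
L = 0.8588/0.2695

3.1866 m


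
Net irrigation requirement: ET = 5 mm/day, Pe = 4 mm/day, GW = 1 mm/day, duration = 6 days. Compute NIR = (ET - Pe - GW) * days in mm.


Daily deficit = ET - Pe - GW = 5 - 4 - 1 = 0 mm/day
NIR = 0 * 6 = 0 mm

0 mm


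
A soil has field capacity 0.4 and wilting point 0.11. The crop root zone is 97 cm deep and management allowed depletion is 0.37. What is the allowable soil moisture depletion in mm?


SMD = (FC - PWP) * d * MAD * 10
SMD = (0.4 - 0.11) * 97 * 0.37 * 10
SMD = 0.2900 * 97 * 0.37 * 10

104.0810 mm


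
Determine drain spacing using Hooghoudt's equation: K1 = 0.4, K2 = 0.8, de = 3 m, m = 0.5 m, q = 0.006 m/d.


S^2 = 8*K2*de*m/q + 4*K1*m^2/q
S^2 = 8*0.8*3*0.5/0.006 + 4*0.4*0.5^2/0.006
S = sqrt(1666.6667)

40.8248 m


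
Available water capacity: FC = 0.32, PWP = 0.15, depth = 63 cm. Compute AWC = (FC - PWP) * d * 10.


AWC = (FC - PWP) * d * 10
AWC = (0.32 - 0.15) * 63 * 10
AWC = 0.1700 * 63 * 10

107.1000 mm


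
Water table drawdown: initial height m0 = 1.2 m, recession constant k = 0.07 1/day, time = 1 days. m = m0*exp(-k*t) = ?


m = m0 * exp(-k*t)
m = 1.2 * exp(-0.07 * 1)
m = 1.2 * exp(-0.0700)

1.1189 m


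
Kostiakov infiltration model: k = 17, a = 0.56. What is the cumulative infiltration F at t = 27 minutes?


F = k * t^a = 17 * 27^0.56
F = 17 * 6.332332

107.6496 mm


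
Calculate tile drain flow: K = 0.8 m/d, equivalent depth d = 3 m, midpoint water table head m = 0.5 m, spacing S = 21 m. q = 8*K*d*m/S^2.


q = 8*K*d*m/S^2
q = 8*0.8*3*0.5/21^2
q = 9.6000 / 441

0.0218 m/d


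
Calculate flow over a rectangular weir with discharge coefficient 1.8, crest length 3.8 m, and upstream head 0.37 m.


Q = C * L * H^(3/2) = 1.8 * 3.8 * 0.37^1.5 = 1.8 * 3.8 * 0.225062

1.5394 m^3/s


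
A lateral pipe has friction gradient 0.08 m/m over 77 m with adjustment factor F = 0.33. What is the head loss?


hf = J * L * F = 0.08 * 77 * 0.33 = 2.0328 m

2.0328 m


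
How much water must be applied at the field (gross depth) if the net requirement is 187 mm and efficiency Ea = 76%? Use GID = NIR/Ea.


Ea = 76% = 0.76
GID = NIR / Ea = 187 / 0.76 = 246.0526 mm

246.0526 mm


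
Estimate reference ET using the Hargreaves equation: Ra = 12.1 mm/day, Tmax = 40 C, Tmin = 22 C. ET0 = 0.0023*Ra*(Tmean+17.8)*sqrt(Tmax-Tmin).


Tmean = (Tmax + Tmin)/2 = (40 + 22)/2 = 31.0
ET0 = 0.0023 * 12.1 * (31.0 + 17.8) * sqrt(40 - 22)
ET0 = 0.0023 * 12.1 * 48.8 * 4.242641

5.7619 mm/day


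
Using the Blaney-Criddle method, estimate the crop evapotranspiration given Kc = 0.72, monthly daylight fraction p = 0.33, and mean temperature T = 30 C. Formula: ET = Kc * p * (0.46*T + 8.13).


ET = Kc * p * (0.46*T + 8.13)
ET = 0.72 * 0.33 * (0.46*30 + 8.13)
ET = 0.72 * 0.33 * 21.9300

5.2106 mm/day


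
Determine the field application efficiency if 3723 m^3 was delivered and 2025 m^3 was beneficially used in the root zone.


Ea = V_root / V_field * 100 = 2025 / 3723 * 100 = 54.3916%

54.3916 %


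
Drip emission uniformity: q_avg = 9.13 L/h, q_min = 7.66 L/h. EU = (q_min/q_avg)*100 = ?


EU = (q_min/q_avg)*100 = (7.66/9.13)*100 = 83.8992%

83.8992 %


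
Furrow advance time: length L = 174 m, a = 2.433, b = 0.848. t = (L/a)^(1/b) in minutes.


t = (L/a)^(1/b)
t = (174/2.433)^(1/0.848)
t = 71.516646^(1/0.848)

153.7450 min


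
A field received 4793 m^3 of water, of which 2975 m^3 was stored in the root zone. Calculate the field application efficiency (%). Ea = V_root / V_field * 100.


Ea = V_root / V_field * 100 = 2975 / 4793 * 100 = 62.0697%

62.0697 %


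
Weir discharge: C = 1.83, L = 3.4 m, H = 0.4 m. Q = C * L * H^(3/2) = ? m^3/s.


Q = C * L * H^(3/2) = 1.83 * 3.4 * 0.4^1.5 = 1.83 * 3.4 * 0.252982

1.5741 m^3/s


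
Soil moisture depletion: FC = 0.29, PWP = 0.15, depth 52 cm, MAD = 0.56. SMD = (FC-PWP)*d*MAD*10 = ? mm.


SMD = (FC - PWP) * d * MAD * 10
SMD = (0.29 - 0.15) * 52 * 0.56 * 10
SMD = 0.1400 * 52 * 0.56 * 10

40.7680 mm


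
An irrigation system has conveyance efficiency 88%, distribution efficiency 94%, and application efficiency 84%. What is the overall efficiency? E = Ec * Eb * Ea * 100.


Ec = 0.88, Eb = 0.94, Ea = 0.84
E = 0.88 * 0.94 * 0.84 * 100 = 69.4848%

69.4848 %


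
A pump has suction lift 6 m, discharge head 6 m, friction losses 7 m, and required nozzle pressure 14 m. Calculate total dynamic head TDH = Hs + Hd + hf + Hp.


TDH = Hs + Hd + hf + Hp = 6 + 6 + 7 + 14 = 33

33 m


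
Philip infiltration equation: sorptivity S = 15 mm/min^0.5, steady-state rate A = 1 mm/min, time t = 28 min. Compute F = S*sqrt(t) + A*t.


F = S*sqrt(t) + A*t
F = 15*sqrt(28) + 1*28
F = 15*5.291503 + 28

107.3725 mm


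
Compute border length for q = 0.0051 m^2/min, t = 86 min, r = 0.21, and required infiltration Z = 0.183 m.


L = q*t/((1+r)*Z)
L = 0.0051*86/((1+0.21)*0.183)
L = 0.4386/0.22143

1.9808 m


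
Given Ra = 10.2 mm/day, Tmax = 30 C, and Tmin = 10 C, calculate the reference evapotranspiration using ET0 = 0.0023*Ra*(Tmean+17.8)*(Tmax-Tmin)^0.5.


Tmean = (Tmax + Tmin)/2 = (30 + 10)/2 = 20.0
ET0 = 0.0023 * 10.2 * (20.0 + 17.8) * sqrt(30 - 10)
ET0 = 0.0023 * 10.2 * 37.8 * 4.472136

3.9658 mm/day


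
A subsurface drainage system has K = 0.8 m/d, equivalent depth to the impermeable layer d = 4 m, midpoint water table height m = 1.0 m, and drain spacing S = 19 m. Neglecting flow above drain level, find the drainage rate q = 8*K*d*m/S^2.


q = 8*K*d*m/S^2
q = 8*0.8*4*1.0/19^2
q = 25.6000 / 361

0.0709 m/d


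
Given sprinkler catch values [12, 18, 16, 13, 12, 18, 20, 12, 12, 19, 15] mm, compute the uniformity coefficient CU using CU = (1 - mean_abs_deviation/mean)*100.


mean = 15.181818 mm
MAD = 2.743802 mm
CU = (1 - 2.743802/15.181818)*100

81.9271 %


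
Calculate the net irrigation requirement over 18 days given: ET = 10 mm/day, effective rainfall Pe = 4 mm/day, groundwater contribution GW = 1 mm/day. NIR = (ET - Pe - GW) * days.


Daily deficit = ET - Pe - GW = 10 - 4 - 1 = 5 mm/day
NIR = 5 * 18 = 90 mm

90.0000 mm


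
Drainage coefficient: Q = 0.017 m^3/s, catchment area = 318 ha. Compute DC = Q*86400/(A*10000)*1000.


DC = Q * 86400 / (A * 10000) * 1000
DC = 0.017 * 86400 / (318 * 10000) * 1000
DC = 1468800.0000 / 3180000

0.4619 mm/day


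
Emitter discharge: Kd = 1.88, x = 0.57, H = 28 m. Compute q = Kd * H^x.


q = Kd * H^x = 1.88 * 28^0.57 = 1.88 * 6.681594

12.5614 L/h


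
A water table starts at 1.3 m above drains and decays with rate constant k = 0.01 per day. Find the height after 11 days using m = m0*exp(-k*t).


m = m0 * exp(-k*t)
m = 1.3 * exp(-0.01 * 11)
m = 1.3 * exp(-0.1100)

1.1646 m


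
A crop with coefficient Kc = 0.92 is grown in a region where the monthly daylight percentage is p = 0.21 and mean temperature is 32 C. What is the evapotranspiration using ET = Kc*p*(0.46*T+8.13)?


ET = Kc * p * (0.46*T + 8.13)
ET = 0.92 * 0.21 * (0.46*32 + 8.13)
ET = 0.92 * 0.21 * 22.8500

4.4146 mm/day


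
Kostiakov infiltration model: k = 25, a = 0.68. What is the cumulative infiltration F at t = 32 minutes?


F = k * t^a = 25 * 32^0.68
F = 25 * 10.556063

263.9016 mm


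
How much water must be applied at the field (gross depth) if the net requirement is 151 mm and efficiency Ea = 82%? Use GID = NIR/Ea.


Ea = 82% = 0.82
GID = NIR / Ea = 151 / 0.82 = 184.1463 mm

184.1463 mm


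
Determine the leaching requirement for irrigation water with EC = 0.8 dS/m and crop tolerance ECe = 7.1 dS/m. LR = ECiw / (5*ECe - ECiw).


LR = ECiw / (5*ECe - ECiw)
LR = 0.8 / (5*7.1 - 0.8)
LR = 0.8 / 34.7000

0.0231


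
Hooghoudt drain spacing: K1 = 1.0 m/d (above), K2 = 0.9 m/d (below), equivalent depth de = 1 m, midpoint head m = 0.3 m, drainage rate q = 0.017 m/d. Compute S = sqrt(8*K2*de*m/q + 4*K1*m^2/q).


S^2 = 8*K2*de*m/q + 4*K1*m^2/q
S^2 = 8*0.9*1*0.3/0.017 + 4*1.0*0.3^2/0.017
S = sqrt(148.2353)

12.1752 m


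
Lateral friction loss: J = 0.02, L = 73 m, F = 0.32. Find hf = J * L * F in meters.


hf = J * L * F = 0.02 * 73 * 0.32 = 0.4672 m

0.4672 m


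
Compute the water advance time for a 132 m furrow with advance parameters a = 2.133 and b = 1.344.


t = (L/a)^(1/b)
t = (132/2.133)^(1/1.344)
t = 61.884669^(1/1.344)

21.5290 min


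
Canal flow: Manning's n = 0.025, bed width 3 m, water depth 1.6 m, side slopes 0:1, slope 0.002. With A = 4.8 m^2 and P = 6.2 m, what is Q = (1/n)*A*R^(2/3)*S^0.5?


R = A/P = 4.8/6.2 = 0.774194
Q = (1/0.025) * 4.8 * 0.774194^(2/3) * 0.002^0.5

7.2396 m^3/s


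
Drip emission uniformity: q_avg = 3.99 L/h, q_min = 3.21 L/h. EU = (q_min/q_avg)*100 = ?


EU = (q_min/q_avg)*100 = (3.21/3.99)*100 = 80.4511%

80.4511 %


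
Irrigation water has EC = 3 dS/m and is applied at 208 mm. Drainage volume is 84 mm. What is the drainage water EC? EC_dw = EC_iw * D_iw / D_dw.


EC_dw = EC_iw * D_iw / D_dw
EC_dw = 3 * 208 / 84
EC_dw = 624 / 84

7.4286 dS/m


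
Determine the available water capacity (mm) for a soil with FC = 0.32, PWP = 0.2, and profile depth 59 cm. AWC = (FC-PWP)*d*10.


AWC = (FC - PWP) * d * 10
AWC = (0.32 - 0.2) * 59 * 10
AWC = 0.1200 * 59 * 10

70.8000 mm


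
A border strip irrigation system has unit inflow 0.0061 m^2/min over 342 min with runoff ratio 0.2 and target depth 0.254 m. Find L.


L = q*t/((1+r)*Z)
L = 0.0061*342/((1+0.2)*0.254)
L = 2.0862/0.3048

6.8445 m


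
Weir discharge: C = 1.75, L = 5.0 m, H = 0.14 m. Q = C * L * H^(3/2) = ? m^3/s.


Q = C * L * H^(3/2) = 1.75 * 5.0 * 0.14^1.5 = 1.75 * 5.0 * 0.052383

0.4584 m^3/s


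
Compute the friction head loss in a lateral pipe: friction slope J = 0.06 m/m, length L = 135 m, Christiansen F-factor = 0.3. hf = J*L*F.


hf = J * L * F = 0.06 * 135 * 0.3 = 2.4300 m

2.4300 m


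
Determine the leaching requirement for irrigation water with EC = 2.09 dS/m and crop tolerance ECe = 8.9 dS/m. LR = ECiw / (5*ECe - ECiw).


LR = ECiw / (5*ECe - ECiw)
LR = 2.09 / (5*8.9 - 2.09)
LR = 2.09 / 42.4100

0.0493


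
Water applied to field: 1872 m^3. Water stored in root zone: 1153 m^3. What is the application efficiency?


Ea = V_root / V_field * 100 = 1153 / 1872 * 100 = 61.5919%

61.5919 %


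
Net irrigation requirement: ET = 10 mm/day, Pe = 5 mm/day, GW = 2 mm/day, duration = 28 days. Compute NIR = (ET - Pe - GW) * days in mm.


Daily deficit = ET - Pe - GW = 10 - 5 - 2 = 3 mm/day
NIR = 3 * 28 = 84 mm

84.0000 mm


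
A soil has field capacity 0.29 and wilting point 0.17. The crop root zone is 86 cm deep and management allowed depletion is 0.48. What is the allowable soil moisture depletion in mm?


SMD = (FC - PWP) * d * MAD * 10
SMD = (0.29 - 0.17) * 86 * 0.48 * 10
SMD = 0.1200 * 86 * 0.48 * 10

49.5360 mm


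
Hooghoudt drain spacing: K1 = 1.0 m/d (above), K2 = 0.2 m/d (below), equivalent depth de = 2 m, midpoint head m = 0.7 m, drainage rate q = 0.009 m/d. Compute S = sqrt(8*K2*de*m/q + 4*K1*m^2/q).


S^2 = 8*K2*de*m/q + 4*K1*m^2/q
S^2 = 8*0.2*2*0.7/0.009 + 4*1.0*0.7^2/0.009
S = sqrt(466.6667)

21.6025 m


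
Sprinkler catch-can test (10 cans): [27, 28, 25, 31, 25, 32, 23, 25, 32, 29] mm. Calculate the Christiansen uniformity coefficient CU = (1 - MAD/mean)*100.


mean = 27.700000 mm
MAD = 2.700000 mm
CU = (1 - 2.700000/27.700000)*100

90.2527 %


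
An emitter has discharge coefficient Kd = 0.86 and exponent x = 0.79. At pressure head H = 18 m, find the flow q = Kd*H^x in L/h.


q = Kd * H^x = 0.86 * 18^0.79 = 0.86 * 9.809916

8.4365 L/h


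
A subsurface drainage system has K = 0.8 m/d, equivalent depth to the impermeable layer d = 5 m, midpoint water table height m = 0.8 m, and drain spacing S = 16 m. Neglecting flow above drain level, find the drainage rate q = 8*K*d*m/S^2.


q = 8*K*d*m/S^2
q = 8*0.8*5*0.8/16^2
q = 25.6000 / 256

0.1000 m/d


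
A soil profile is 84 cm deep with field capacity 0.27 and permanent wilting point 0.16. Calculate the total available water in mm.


AWC = (FC - PWP) * d * 10
AWC = (0.27 - 0.16) * 84 * 10
AWC = 0.1100 * 84 * 10

92.4000 mm


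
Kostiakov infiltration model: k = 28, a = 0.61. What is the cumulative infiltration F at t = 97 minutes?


F = k * t^a = 28 * 97^0.61
F = 28 * 16.290363

456.1302 mm


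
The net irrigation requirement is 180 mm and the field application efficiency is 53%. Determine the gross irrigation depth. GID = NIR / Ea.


Ea = 53% = 0.53
GID = NIR / Ea = 180 / 0.53 = 339.6226 mm

339.6226 mm


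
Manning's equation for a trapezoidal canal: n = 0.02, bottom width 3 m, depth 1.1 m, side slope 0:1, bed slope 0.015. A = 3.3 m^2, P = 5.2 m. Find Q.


R = A/P = 3.3/5.2 = 0.634615
Q = (1/0.02) * 3.3 * 0.634615^(2/3) * 0.015^0.5

14.9235 m^3/s


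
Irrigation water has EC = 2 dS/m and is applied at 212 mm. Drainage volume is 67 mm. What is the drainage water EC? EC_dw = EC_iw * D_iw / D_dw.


EC_dw = EC_iw * D_iw / D_dw
EC_dw = 2 * 212 / 67
EC_dw = 424 / 67

6.3284 dS/m


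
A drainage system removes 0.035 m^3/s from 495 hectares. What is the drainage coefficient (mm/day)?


DC = Q * 86400 / (A * 10000) * 1000
DC = 0.035 * 86400 / (495 * 10000) * 1000
DC = 3024000.0000 / 4950000

0.6109 mm/day


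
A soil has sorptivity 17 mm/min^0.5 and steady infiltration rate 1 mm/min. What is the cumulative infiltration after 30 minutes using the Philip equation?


F = S*sqrt(t) + A*t
F = 17*sqrt(30) + 1*30
F = 17*5.477226 + 30

123.1128 mm


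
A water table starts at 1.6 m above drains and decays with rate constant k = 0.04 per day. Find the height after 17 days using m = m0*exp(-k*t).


m = m0 * exp(-k*t)
m = 1.6 * exp(-0.04 * 17)
m = 1.6 * exp(-0.6800)

0.8106 m


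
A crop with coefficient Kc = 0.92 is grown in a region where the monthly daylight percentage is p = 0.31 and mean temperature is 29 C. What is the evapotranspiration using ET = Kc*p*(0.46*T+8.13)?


ET = Kc * p * (0.46*T + 8.13)
ET = 0.92 * 0.31 * (0.46*29 + 8.13)
ET = 0.92 * 0.31 * 21.4700

6.1232 mm/day


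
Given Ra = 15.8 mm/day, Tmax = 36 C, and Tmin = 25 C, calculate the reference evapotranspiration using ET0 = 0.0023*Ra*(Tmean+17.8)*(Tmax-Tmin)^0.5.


Tmean = (Tmax + Tmin)/2 = (36 + 25)/2 = 30.5
ET0 = 0.0023 * 15.8 * (30.5 + 17.8) * sqrt(36 - 25)
ET0 = 0.0023 * 15.8 * 48.3 * 3.316625

5.8214 mm/day


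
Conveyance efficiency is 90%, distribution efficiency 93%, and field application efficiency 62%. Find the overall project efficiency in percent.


Ec = 0.9, Eb = 0.93, Ea = 0.62
E = 0.9 * 0.93 * 0.62 * 100 = 51.8940%

51.8940 %


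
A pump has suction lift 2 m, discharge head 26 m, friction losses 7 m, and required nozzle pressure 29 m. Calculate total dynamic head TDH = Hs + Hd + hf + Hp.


TDH = Hs + Hd + hf + Hp = 2 + 26 + 7 + 29 = 64

64 m


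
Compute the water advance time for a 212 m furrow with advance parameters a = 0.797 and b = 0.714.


t = (L/a)^(1/b)
t = (212/0.797)^(1/0.714)
t = 265.997491^(1/0.714)

2489.9294 min


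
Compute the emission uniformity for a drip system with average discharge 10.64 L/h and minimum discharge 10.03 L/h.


EU = (q_min/q_avg)*100 = (10.03/10.64)*100 = 94.2669%

94.2669 %


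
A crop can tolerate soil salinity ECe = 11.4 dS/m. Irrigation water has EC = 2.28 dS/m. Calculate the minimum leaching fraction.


LR = ECiw / (5*ECe - ECiw)
LR = 2.28 / (5*11.4 - 2.28)
LR = 2.28 / 54.7200

0.0417


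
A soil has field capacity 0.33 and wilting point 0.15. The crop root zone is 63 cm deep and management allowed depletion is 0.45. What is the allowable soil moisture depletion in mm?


SMD = (FC - PWP) * d * MAD * 10
SMD = (0.33 - 0.15) * 63 * 0.45 * 10
SMD = 0.1800 * 63 * 0.45 * 10

51.0300 mm


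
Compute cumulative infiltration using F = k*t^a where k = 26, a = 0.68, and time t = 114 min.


F = k * t^a = 26 * 114^0.68
F = 26 * 25.043516

651.1314 mm


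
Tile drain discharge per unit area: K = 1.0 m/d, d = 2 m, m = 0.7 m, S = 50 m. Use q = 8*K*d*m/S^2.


q = 8*K*d*m/S^2
q = 8*1.0*2*0.7/50^2
q = 11.2000 / 2500

0.0045 m/d


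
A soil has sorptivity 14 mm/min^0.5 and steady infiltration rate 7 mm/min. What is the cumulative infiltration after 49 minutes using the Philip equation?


F = S*sqrt(t) + A*t
F = 14*sqrt(49) + 7*49
F = 14*7.000000 + 343

441.0000 mm


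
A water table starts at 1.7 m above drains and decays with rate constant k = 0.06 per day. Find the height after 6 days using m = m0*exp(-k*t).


m = m0 * exp(-k*t)
m = 1.7 * exp(-0.06 * 6)
m = 1.7 * exp(-0.3600)

1.1860 m


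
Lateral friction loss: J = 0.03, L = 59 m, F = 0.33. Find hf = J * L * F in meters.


hf = J * L * F = 0.03 * 59 * 0.33 = 0.5841 m

0.5841 m


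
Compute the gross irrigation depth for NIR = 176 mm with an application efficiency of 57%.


Ea = 57% = 0.57
GID = NIR / Ea = 176 / 0.57 = 308.7719 mm

308.7719 mm


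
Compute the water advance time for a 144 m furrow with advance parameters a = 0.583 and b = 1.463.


t = (L/a)^(1/b)
t = (144/0.583)^(1/1.463)
t = 246.998285^(1/1.463)

43.1987 min


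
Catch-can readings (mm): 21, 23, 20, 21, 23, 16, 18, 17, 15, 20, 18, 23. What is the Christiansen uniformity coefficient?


mean = 19.583333 mm
MAD = 2.319444 mm
CU = (1 - 2.319444/19.583333)*100

88.1560 %


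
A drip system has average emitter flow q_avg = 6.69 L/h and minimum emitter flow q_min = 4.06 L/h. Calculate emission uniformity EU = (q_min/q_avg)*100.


EU = (q_min/q_avg)*100 = (4.06/6.69)*100 = 60.6876%

60.6876 %


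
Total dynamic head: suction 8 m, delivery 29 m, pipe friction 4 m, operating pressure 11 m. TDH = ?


TDH = Hs + Hd + hf + Hp = 8 + 29 + 4 + 11 = 52

52 m


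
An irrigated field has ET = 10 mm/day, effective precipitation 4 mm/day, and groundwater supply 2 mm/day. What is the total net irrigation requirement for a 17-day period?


Daily deficit = ET - Pe - GW = 10 - 4 - 2 = 4 mm/day
NIR = 4 * 17 = 68 mm

68.0000 mm


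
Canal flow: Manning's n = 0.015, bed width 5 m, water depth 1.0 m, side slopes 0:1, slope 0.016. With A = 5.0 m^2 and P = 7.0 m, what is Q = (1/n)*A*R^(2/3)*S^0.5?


R = A/P = 5.0/7.0 = 0.714286
Q = (1/0.015) * 5.0 * 0.714286^(2/3) * 0.016^0.5

33.6915 m^3/s


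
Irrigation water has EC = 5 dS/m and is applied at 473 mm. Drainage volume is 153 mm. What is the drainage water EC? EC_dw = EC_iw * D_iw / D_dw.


EC_dw = EC_iw * D_iw / D_dw
EC_dw = 5 * 473 / 153
EC_dw = 2365 / 153

15.4575 dS/m


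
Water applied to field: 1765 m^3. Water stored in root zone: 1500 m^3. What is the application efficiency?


Ea = V_root / V_field * 100 = 1500 / 1765 * 100 = 84.9858%

84.9858 %


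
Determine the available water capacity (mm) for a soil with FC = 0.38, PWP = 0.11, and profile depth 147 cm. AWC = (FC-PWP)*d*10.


AWC = (FC - PWP) * d * 10
AWC = (0.38 - 0.11) * 147 * 10
AWC = 0.2700 * 147 * 10

396.9000 mm


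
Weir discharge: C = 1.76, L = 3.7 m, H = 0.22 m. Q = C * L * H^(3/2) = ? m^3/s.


Q = C * L * H^(3/2) = 1.76 * 3.7 * 0.22^1.5 = 1.76 * 3.7 * 0.103189

0.6720 m^3/s


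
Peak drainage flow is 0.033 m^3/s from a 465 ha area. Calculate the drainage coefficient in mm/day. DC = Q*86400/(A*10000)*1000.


DC = Q * 86400 / (A * 10000) * 1000
DC = 0.033 * 86400 / (465 * 10000) * 1000
DC = 2851200.0000 / 4650000

0.6132 mm/day


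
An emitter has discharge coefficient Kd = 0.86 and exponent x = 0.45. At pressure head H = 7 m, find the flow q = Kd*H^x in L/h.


q = Kd * H^x = 0.86 * 7^0.45 = 0.86 * 2.400458

2.0644 L/h


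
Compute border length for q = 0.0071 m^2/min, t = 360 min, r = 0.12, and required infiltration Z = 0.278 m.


L = q*t/((1+r)*Z)
L = 0.0071*360/((1+0.12)*0.278)
L = 2.556/0.31136

8.2091 m


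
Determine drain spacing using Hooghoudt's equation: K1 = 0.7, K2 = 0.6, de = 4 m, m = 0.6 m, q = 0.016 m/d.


S^2 = 8*K2*de*m/q + 4*K1*m^2/q
S^2 = 8*0.6*4*0.6/0.016 + 4*0.7*0.6^2/0.016
S = sqrt(783.0000)

27.9821 m


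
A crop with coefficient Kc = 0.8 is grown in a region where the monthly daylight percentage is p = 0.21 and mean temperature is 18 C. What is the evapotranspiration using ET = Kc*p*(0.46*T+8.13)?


ET = Kc * p * (0.46*T + 8.13)
ET = 0.8 * 0.21 * (0.46*18 + 8.13)
ET = 0.8 * 0.21 * 16.4100

2.7569 mm/day


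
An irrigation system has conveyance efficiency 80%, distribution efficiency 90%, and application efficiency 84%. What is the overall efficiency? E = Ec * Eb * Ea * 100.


Ec = 0.8, Eb = 0.9, Ea = 0.84
E = 0.8 * 0.9 * 0.84 * 100 = 60.4800%

60.4800 %


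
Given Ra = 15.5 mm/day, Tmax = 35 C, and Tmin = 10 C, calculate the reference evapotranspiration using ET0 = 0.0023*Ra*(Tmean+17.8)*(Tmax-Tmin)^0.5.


Tmean = (Tmax + Tmin)/2 = (35 + 10)/2 = 22.5
ET0 = 0.0023 * 15.5 * (22.5 + 17.8) * sqrt(35 - 10)
ET0 = 0.0023 * 15.5 * 40.3 * 5.000000

7.1835 mm/day


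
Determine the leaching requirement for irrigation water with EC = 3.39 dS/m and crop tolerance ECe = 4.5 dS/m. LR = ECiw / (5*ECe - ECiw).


LR = ECiw / (5*ECe - ECiw)
LR = 3.39 / (5*4.5 - 3.39)
LR = 3.39 / 19.1100

0.1774


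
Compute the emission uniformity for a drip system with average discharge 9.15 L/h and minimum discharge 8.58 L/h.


EU = (q_min/q_avg)*100 = (8.58/9.15)*100 = 93.7705%

93.7705 %


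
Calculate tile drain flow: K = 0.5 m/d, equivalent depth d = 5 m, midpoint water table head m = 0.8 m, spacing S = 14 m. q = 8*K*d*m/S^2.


q = 8*K*d*m/S^2
q = 8*0.5*5*0.8/14^2
q = 16.0000 / 196

0.0816 m/d


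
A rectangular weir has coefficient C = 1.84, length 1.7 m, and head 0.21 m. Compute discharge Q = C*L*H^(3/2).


Q = C * L * H^(3/2) = 1.84 * 1.7 * 0.21^1.5 = 1.84 * 1.7 * 0.096234

0.3010 m^3/s


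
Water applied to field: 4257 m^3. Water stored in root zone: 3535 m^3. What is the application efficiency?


Ea = V_root / V_field * 100 = 3535 / 4257 * 100 = 83.0397%

83.0397 %


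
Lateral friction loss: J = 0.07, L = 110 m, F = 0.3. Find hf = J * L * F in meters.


hf = J * L * F = 0.07 * 110 * 0.3 = 2.3100 m

2.3100 m


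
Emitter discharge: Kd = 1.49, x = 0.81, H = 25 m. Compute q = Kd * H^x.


q = Kd * H^x = 1.49 * 25^0.81 = 1.49 * 13.562239

20.2077 L/h


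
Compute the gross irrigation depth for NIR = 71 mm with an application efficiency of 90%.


Ea = 90% = 0.9
GID = NIR / Ea = 71 / 0.9 = 78.8889 mm

78.8889 mm


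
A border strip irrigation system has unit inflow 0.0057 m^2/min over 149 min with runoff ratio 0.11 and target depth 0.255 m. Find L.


L = q*t/((1+r)*Z)
L = 0.0057*149/((1+0.11)*0.255)
L = 0.8493/0.28305

3.0005 m


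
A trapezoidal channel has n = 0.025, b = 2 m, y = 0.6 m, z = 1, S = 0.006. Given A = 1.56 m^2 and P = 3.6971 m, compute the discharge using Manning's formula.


R = A/P = 1.56/3.6971 = 0.421952
Q = (1/0.025) * 1.56 * 0.421952^(2/3) * 0.006^0.5

2.7192 m^3/s


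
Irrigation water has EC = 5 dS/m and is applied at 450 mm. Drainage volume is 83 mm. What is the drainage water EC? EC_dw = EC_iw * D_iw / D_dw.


EC_dw = EC_iw * D_iw / D_dw
EC_dw = 5 * 450 / 83
EC_dw = 2250 / 83

27.1084 dS/m


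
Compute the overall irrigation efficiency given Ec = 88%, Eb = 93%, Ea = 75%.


Ec = 0.88, Eb = 0.93, Ea = 0.75
E = 0.88 * 0.93 * 0.75 * 100 = 61.3800%

61.3800 %


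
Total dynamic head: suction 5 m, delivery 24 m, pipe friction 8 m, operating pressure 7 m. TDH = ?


TDH = Hs + Hd + hf + Hp = 5 + 24 + 8 + 7 = 44

44 m


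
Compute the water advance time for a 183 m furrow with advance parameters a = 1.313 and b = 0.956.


t = (L/a)^(1/b)
t = (183/1.313)^(1/0.956)
t = 139.375476^(1/0.956)

174.9334 min


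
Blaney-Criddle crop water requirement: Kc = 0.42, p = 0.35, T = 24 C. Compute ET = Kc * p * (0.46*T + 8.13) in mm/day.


ET = Kc * p * (0.46*T + 8.13)
ET = 0.42 * 0.35 * (0.46*24 + 8.13)
ET = 0.42 * 0.35 * 19.1700

2.8180 mm/day


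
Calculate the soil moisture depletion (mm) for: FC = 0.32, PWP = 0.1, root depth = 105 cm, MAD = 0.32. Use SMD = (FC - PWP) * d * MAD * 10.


SMD = (FC - PWP) * d * MAD * 10
SMD = (0.32 - 0.1) * 105 * 0.32 * 10
SMD = 0.2200 * 105 * 0.32 * 10

73.9200 mm


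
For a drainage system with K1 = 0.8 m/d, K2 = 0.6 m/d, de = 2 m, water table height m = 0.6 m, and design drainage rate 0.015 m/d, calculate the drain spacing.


S^2 = 8*K2*de*m/q + 4*K1*m^2/q
S^2 = 8*0.6*2*0.6/0.015 + 4*0.8*0.6^2/0.015
S = sqrt(460.8000)

21.4663 m


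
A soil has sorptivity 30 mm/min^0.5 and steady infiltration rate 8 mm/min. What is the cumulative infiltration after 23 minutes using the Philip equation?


F = S*sqrt(t) + A*t
F = 30*sqrt(23) + 8*23
F = 30*4.795832 + 184

327.8750 mm


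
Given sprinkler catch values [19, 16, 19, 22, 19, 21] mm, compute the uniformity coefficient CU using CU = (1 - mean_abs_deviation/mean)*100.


mean = 19.333333 mm
MAD = 1.444444 mm
CU = (1 - 1.444444/19.333333)*100

92.5287 %


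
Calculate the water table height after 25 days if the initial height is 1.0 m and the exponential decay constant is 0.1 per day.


m = m0 * exp(-k*t)
m = 1.0 * exp(-0.1 * 25)
m = 1.0 * exp(-2.5000)

0.0821 m


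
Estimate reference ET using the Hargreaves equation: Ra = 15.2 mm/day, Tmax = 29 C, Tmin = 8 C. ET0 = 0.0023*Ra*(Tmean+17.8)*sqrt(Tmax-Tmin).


Tmean = (Tmax + Tmin)/2 = (29 + 8)/2 = 18.5
ET0 = 0.0023 * 15.2 * (18.5 + 17.8) * sqrt(29 - 8)
ET0 = 0.0023 * 15.2 * 36.3 * 4.582576

5.8155 mm/day


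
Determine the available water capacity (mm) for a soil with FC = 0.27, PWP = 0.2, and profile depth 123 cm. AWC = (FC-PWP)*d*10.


AWC = (FC - PWP) * d * 10
AWC = (0.27 - 0.2) * 123 * 10
AWC = 0.0700 * 123 * 10

86.1000 mm


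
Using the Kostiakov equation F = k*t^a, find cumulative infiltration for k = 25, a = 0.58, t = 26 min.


F = k * t^a = 25 * 26^0.58
F = 25 * 6.617357

165.4339 mm


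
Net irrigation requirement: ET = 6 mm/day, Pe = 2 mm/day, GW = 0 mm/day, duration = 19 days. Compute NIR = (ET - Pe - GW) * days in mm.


Daily deficit = ET - Pe - GW = 6 - 2 - 0 = 4 mm/day
NIR = 4 * 19 = 76 mm

76.0000 mm


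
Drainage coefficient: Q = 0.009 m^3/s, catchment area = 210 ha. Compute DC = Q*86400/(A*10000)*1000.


DC = Q * 86400 / (A * 10000) * 1000
DC = 0.009 * 86400 / (210 * 10000) * 1000
DC = 777600.0000 / 2100000

0.3703 mm/day


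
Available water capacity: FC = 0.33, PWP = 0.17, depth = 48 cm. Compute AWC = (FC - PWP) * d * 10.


AWC = (FC - PWP) * d * 10
AWC = (0.33 - 0.17) * 48 * 10
AWC = 0.1600 * 48 * 10

76.8000 mm


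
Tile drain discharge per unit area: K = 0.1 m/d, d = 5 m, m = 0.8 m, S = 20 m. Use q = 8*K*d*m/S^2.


q = 8*K*d*m/S^2
q = 8*0.1*5*0.8/20^2
q = 3.2000 / 400

0.0080 m/d


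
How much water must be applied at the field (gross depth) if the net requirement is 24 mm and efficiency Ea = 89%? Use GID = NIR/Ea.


Ea = 89% = 0.89
GID = NIR / Ea = 24 / 0.89 = 26.9663 mm

26.9663 mm


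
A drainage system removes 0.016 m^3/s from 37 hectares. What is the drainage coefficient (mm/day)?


DC = Q * 86400 / (A * 10000) * 1000
DC = 0.016 * 86400 / (37 * 10000) * 1000
DC = 1382400.0000 / 370000

3.7362 mm/day


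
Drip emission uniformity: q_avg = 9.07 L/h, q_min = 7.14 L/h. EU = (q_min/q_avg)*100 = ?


EU = (q_min/q_avg)*100 = (7.14/9.07)*100 = 78.7211%

78.7211 %


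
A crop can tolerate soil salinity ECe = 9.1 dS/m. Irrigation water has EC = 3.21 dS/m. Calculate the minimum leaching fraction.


LR = ECiw / (5*ECe - ECiw)
LR = 3.21 / (5*9.1 - 3.21)
LR = 3.21 / 42.2900

0.0759


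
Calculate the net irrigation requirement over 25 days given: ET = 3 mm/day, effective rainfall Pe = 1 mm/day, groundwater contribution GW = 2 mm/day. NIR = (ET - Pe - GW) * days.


Daily deficit = ET - Pe - GW = 3 - 1 - 2 = 0 mm/day
NIR = 0 * 25 = 0 mm

0 mm


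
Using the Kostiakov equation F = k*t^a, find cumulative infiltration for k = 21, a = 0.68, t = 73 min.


F = k * t^a = 21 * 73^0.68
F = 21 * 18.495222

388.3997 mm


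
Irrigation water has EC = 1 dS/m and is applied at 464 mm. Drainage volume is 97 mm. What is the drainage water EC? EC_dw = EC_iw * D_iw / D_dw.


EC_dw = EC_iw * D_iw / D_dw
EC_dw = 1 * 464 / 97
EC_dw = 464 / 97

4.7835 dS/m


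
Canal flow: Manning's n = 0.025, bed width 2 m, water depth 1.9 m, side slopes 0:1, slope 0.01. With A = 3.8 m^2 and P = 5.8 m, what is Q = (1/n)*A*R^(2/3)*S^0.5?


R = A/P = 3.8/5.8 = 0.655172
Q = (1/0.025) * 3.8 * 0.655172^(2/3) * 0.01^0.5

11.4660 m^3/s
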